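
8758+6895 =15653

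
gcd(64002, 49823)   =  1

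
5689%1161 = 1045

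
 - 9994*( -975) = 9744150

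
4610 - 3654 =956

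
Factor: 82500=2^2*3^1*5^4*11^1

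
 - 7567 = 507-8074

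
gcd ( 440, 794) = 2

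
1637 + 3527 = 5164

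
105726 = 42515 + 63211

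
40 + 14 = 54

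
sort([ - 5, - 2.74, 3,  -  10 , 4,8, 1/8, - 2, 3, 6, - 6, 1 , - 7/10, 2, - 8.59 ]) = [-10, - 8.59,-6, - 5, - 2.74, - 2, - 7/10, 1/8,1, 2, 3 , 3  ,  4,  6, 8]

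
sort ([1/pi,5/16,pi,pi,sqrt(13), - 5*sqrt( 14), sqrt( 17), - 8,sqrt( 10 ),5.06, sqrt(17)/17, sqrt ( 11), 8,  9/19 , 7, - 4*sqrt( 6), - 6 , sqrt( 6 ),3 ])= [ - 5 *sqrt( 14), - 4 *sqrt (6 ), - 8, - 6,sqrt(17 ) /17,5/16,1/pi,  9/19,sqrt(6 ),3, pi,pi,sqrt(10 ),sqrt (11), sqrt(13),sqrt(17),5.06,7,8] 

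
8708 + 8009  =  16717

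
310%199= 111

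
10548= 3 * 3516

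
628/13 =48 + 4/13 = 48.31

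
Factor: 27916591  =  27916591^1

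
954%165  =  129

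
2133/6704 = 2133/6704 = 0.32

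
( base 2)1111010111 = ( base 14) 503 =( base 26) 1BL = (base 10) 983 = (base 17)36e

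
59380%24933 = 9514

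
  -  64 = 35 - 99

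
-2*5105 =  - 10210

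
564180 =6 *94030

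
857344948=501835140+355509808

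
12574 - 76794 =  - 64220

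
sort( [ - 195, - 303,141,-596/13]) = [  -  303,-195, - 596/13, 141]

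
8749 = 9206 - 457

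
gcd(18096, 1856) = 464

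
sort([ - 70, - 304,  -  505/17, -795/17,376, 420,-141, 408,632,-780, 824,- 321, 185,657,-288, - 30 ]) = [  -  780, - 321, - 304, - 288,-141,-70, - 795/17, - 30, - 505/17,185,376, 408 , 420,  632,  657, 824] 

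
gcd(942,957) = 3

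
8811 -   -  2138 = 10949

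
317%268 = 49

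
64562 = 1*64562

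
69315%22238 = 2601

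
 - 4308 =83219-87527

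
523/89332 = 523/89332  =  0.01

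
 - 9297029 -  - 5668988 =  - 3628041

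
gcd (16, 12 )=4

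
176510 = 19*9290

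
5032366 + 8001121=13033487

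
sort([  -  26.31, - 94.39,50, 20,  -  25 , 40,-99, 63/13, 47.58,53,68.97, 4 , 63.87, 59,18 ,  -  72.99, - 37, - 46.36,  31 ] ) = [ - 99, - 94.39, - 72.99, - 46.36,  -  37, - 26.31,  -  25, 4,63/13, 18,20,31,40,47.58, 50,53, 59, 63.87, 68.97 ] 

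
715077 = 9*79453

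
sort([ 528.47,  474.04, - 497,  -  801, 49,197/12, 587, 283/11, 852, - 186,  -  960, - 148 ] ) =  [  -  960, - 801,- 497, - 186, - 148,197/12,283/11, 49,474.04, 528.47 , 587 , 852 ]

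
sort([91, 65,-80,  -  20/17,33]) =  [ - 80, - 20/17 , 33  ,  65,91 ]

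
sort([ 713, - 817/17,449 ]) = [ - 817/17, 449,713]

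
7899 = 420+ 7479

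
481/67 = 7+ 12/67 = 7.18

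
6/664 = 3/332  =  0.01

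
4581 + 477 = 5058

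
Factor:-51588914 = -2^1*13^1*17^1 * 19^1*6143^1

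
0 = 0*399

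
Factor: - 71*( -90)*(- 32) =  -2^6 * 3^2*5^1*71^1  =  -204480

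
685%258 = 169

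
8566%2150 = 2116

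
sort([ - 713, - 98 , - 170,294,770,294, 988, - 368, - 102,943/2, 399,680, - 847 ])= [ - 847,-713,  -  368, - 170,-102, - 98, 294, 294, 399,943/2 , 680 , 770, 988 ]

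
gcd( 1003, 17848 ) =1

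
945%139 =111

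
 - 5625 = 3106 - 8731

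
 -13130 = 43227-56357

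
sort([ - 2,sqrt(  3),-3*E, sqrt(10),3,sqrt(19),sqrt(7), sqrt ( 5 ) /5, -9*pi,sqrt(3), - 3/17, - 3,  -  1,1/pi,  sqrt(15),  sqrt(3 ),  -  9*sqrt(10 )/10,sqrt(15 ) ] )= [-9*pi,-3*E,-3, - 9*  sqrt(10)/10 , - 2, - 1, - 3/17, 1/pi,sqrt(5) /5,sqrt (3),sqrt(3) , sqrt(3), sqrt ( 7),3, sqrt( 10 ), sqrt( 15 ),sqrt (15 ),  sqrt(19)] 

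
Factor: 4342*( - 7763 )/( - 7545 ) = 33706946/7545 = 2^1 * 3^( - 1)*5^(  -  1)*7^1*13^1*167^1*503^( - 1 )*1109^1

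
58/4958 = 29/2479 = 0.01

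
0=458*0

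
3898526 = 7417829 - 3519303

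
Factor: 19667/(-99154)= -2^(-1) * 11^ (-1 )*71^1*277^1*4507^( - 1) 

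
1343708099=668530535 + 675177564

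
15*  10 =150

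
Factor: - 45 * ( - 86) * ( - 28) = -2^3*3^2*5^1*7^1*43^1 = - 108360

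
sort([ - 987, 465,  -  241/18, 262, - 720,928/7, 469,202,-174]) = [ - 987, - 720, - 174, - 241/18, 928/7 , 202, 262, 465,469]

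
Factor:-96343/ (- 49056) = 2^( - 5)*3^( - 1 )*7^( - 1 ) *13^1 * 73^( - 1 )* 7411^1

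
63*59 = 3717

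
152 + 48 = 200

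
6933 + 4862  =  11795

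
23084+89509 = 112593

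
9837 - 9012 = 825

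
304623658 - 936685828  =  -632062170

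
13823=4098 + 9725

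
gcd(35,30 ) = 5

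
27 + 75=102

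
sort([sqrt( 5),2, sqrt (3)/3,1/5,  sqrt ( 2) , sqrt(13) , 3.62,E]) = [1/5,sqrt( 3)/3, sqrt (2),2, sqrt(5), E , sqrt ( 13 )  ,  3.62]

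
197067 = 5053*39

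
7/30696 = 7/30696 = 0.00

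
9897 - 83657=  - 73760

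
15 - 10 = 5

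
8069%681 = 578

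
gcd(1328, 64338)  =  2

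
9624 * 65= 625560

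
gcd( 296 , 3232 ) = 8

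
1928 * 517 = 996776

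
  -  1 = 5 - 6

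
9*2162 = 19458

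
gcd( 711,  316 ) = 79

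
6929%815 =409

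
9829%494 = 443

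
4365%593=214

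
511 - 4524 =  - 4013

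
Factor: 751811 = 19^1*39569^1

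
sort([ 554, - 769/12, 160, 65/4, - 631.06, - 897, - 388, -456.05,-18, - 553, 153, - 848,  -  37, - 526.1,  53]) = [ - 897, - 848, - 631.06,- 553, - 526.1, - 456.05, - 388, - 769/12,  -  37, - 18, 65/4 , 53,  153, 160 , 554 ]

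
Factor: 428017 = 31^1*13807^1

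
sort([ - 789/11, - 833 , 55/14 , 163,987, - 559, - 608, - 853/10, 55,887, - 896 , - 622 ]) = [ - 896, - 833 ,-622, - 608, - 559 , - 853/10, - 789/11,55/14,55,163 , 887,987]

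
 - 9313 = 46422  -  55735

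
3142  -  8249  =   - 5107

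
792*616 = 487872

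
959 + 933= 1892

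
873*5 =4365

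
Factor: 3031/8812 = 2^( - 2)*7^1*433^1 * 2203^( - 1)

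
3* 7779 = 23337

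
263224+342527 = 605751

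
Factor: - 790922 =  - 2^1*11^1*35951^1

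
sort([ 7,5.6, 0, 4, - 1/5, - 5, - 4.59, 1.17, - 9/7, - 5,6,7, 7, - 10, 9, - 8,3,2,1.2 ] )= [-10, - 8, - 5,-5, - 4.59,- 9/7, - 1/5,0, 1.17,1.2,2, 3,4, 5.6,6,7,7, 7,9] 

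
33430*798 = 26677140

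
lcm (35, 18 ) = 630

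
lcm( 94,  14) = 658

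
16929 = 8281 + 8648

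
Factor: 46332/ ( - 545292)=  -  3^( - 2)*13^1*17^( - 1) = - 13/153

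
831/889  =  831/889 = 0.93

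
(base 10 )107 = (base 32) 3B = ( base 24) 4b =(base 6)255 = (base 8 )153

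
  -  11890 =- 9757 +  - 2133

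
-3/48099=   -  1/16033 = - 0.00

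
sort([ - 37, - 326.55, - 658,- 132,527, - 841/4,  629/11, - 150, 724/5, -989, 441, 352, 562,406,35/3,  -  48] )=[ - 989, - 658, - 326.55, - 841/4, - 150, - 132, - 48, - 37, 35/3, 629/11, 724/5, 352, 406 , 441,  527, 562]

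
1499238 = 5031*298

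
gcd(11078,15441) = 1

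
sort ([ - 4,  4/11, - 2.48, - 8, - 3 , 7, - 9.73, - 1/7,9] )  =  [ - 9.73, - 8,-4,  -  3, - 2.48, - 1/7  ,  4/11,7,9]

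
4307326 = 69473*62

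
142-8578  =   - 8436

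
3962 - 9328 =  - 5366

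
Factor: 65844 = 2^2*3^2*31^1*59^1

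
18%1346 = 18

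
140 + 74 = 214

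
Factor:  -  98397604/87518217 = -2^2*3^ (-1 ) * 59^1 * 101^( -1)*293^1 * 1423^1*288839^( - 1 )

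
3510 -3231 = 279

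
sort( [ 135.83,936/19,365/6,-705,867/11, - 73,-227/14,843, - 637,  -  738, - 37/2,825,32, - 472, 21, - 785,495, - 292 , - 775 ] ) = [  -  785, - 775, - 738, - 705,- 637,-472, - 292 , - 73, - 37/2, - 227/14,21,32,936/19,365/6,867/11,135.83, 495,825,843 ]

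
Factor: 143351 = 13^1 * 11027^1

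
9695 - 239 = 9456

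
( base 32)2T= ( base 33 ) 2r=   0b1011101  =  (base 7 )162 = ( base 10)93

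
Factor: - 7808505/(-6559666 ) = 2^( - 1 )*3^1*5^1  *  520567^1 * 3279833^(-1)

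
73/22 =73/22 = 3.32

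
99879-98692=1187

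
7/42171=7/42171  =  0.00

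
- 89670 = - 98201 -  - 8531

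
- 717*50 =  - 35850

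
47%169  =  47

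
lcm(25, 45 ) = 225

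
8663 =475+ 8188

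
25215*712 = 17953080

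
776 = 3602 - 2826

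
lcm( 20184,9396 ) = 544968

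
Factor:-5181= - 3^1 * 11^1 * 157^1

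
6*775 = 4650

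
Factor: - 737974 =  - 2^1*71^1*5197^1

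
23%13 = 10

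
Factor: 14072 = 2^3*1759^1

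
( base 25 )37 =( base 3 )10001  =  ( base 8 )122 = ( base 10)82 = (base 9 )101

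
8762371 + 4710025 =13472396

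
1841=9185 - 7344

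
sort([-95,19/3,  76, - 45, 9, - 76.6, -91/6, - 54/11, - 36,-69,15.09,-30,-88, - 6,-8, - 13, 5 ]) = [ - 95,-88, - 76.6,-69,-45, -36,  -  30, - 91/6,-13,-8, - 6, - 54/11 , 5,19/3 , 9, 15.09, 76] 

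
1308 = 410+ 898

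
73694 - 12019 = 61675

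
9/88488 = 1/9832 = 0.00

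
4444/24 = 185+1/6 = 185.17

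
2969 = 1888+1081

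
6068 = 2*3034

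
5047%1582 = 301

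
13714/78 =175+32/39 = 175.82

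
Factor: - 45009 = - 3^3*1667^1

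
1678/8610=839/4305 = 0.19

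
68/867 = 4/51 = 0.08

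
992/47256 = 124/5907 = 0.02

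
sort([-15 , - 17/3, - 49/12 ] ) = [-15, - 17/3, - 49/12]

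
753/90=251/30 = 8.37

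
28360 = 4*7090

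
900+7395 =8295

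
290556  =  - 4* ( - 72639 ) 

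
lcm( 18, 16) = 144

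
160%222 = 160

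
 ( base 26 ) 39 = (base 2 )1010111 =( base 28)33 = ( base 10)87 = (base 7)153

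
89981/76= 1183 + 73/76 = 1183.96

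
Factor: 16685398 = 2^1*17^1 *229^1*2143^1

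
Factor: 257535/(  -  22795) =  - 3^2 * 47^( - 1)*59^1 = -531/47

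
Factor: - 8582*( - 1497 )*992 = 2^6*3^1*7^1*31^1*499^1*  613^1  =  12744475968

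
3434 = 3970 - 536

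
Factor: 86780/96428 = 21695/24107 = 5^1*4339^1*24107^(  -  1 ) 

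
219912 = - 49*( - 4488)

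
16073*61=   980453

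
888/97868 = 222/24467 = 0.01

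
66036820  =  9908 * 6665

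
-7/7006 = - 1+6999/7006 = -0.00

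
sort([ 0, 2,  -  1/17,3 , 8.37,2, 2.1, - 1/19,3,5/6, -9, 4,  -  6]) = [ - 9, - 6  ,  -  1/17, - 1/19,0,5/6,  2,2,2.1,3, 3,4, 8.37]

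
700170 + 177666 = 877836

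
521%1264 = 521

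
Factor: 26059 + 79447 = 105506 = 2^1*71^1 * 743^1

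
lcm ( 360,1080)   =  1080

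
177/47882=177/47882 = 0.00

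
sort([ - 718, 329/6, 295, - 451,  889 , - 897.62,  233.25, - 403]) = [ - 897.62,- 718, - 451 ,-403,  329/6, 233.25, 295, 889]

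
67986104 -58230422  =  9755682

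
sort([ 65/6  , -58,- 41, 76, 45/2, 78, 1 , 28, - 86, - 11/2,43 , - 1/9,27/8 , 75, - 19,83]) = [ - 86, - 58, - 41, - 19, - 11/2,  -  1/9, 1, 27/8, 65/6,  45/2, 28, 43, 75, 76,78,83 ]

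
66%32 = 2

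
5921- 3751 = 2170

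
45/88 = 45/88= 0.51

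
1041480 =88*11835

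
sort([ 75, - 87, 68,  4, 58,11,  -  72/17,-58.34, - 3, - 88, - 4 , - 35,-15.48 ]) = [ - 88, - 87,- 58.34,  -  35,  -  15.48, - 72/17,-4,- 3,4,11,58,68,75]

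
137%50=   37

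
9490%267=145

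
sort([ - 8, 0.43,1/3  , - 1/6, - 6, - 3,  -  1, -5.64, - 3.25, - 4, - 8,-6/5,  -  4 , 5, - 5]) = [-8, - 8,-6, - 5.64 , - 5, - 4,-4, - 3.25,-3, - 6/5, - 1,- 1/6,1/3,0.43, 5]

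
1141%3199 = 1141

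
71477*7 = 500339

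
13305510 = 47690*279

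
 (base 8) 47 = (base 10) 39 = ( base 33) 16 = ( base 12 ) 33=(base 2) 100111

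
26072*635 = 16555720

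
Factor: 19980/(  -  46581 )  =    -  6660/15527 =- 2^2*3^2 * 5^1*37^1*15527^( -1)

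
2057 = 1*2057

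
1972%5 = 2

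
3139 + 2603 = 5742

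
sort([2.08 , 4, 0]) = [ 0,2.08,  4]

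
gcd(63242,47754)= 2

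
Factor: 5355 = 3^2*5^1*7^1*17^1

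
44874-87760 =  - 42886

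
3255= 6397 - 3142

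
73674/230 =320 + 37/115 = 320.32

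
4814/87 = 166/3 = 55.33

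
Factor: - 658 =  - 2^1 *7^1*47^1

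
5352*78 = 417456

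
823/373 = 2 + 77/373 = 2.21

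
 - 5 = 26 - 31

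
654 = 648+6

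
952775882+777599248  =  1730375130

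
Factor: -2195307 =- 3^2*353^1*691^1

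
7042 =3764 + 3278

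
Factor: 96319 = 61^1*1579^1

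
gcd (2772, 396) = 396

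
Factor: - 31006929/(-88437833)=3^1*11^( - 1) * 17^1*181^1 * 3359^1*8039803^ ( - 1 )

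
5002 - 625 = 4377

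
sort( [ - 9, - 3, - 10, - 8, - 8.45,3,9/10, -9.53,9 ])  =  [ - 10, - 9.53, - 9,  -  8.45 , -8,-3,9/10, 3 , 9] 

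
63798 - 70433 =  - 6635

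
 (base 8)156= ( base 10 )110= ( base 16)6E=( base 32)3e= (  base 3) 11002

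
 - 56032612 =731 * (-76652 ) 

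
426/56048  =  213/28024 = 0.01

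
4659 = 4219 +440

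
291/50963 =291/50963 = 0.01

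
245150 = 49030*5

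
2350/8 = 1175/4  =  293.75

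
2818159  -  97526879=  -  94708720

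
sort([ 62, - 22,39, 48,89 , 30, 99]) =[  -  22 , 30,39, 48 , 62 , 89,99]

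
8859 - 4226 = 4633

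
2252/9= 2252/9 = 250.22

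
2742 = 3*914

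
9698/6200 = 1+1749/3100 =1.56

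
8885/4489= 1 + 4396/4489 = 1.98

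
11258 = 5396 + 5862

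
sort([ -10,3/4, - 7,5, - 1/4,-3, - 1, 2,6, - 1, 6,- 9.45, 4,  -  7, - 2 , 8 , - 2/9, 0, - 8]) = [ - 10, - 9.45,  -  8, - 7, - 7 ,-3, - 2, - 1,  -  1, - 1/4, - 2/9,0,3/4, 2,4,5, 6,6,8 ]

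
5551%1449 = 1204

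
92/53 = 1  +  39/53 = 1.74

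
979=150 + 829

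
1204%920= 284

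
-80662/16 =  - 5042+ 5/8  =  - 5041.38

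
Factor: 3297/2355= 7/5 = 5^( - 1 )*7^1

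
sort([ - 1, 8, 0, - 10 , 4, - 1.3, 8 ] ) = [ - 10, - 1.3, - 1,0, 4,  8, 8]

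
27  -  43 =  - 16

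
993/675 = 1 + 106/225 =1.47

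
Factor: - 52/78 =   -  2^1*3^ ( - 1) = - 2/3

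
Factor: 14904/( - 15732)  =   - 2^1*3^2*19^(-1 ) =- 18/19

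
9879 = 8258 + 1621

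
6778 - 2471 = 4307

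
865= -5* ( - 173)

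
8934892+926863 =9861755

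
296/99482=148/49741 = 0.00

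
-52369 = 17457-69826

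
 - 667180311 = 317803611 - 984983922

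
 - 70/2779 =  -10/397 = - 0.03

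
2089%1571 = 518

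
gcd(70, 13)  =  1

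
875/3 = 875/3 = 291.67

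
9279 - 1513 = 7766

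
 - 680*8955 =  - 6089400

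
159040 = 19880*8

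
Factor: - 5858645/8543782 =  - 450665/657214 = - 2^ ( - 1 )*5^1*61^( - 1 ) * 173^1 * 521^1  *  5387^ ( - 1)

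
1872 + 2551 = 4423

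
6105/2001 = 3+ 34/667 = 3.05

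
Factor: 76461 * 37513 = 2868281493 = 3^1*7^2*11^1 * 23^1*233^1*331^1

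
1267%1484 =1267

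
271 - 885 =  - 614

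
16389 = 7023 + 9366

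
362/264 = 1+ 49/132=1.37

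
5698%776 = 266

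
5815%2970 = 2845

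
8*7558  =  60464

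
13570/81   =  167 + 43/81  =  167.53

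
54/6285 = 18/2095 =0.01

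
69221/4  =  69221/4  =  17305.25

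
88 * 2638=232144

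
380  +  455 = 835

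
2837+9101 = 11938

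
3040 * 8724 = 26520960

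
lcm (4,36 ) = 36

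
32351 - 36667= - 4316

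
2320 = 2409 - 89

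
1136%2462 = 1136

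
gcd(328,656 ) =328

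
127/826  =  127/826 = 0.15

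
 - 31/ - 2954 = 31/2954 = 0.01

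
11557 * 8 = 92456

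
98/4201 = 98/4201=   0.02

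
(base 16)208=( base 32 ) G8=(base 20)160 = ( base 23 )ME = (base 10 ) 520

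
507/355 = 507/355 = 1.43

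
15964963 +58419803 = 74384766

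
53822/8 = 26911/4 = 6727.75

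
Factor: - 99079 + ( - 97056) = - 5^1*39227^1=- 196135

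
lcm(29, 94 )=2726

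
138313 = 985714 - 847401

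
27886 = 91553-63667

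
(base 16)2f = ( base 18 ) 2B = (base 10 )47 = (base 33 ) 1E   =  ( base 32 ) 1f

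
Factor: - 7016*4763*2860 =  - 2^5*5^1*11^2 *13^1*433^1* 877^1 = - 95573214880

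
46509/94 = 494+73/94 = 494.78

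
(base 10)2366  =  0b100100111110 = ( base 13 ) 1100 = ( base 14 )c10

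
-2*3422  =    -  6844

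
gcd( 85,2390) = 5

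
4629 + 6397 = 11026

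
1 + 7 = 8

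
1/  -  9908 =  - 1 + 9907/9908 = - 0.00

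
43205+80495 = 123700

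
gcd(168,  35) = 7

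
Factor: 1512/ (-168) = -9 = - 3^2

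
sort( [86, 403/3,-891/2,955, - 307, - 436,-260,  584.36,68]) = [-891/2,-436,-307,- 260, 68,  86, 403/3, 584.36  ,  955 ]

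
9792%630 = 342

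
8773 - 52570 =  - 43797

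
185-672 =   -  487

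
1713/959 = 1 +754/959 = 1.79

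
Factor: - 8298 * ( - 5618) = 2^2*3^2 * 53^2 *461^1 =46618164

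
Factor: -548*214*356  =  -41748832 = -2^5*89^1 * 107^1  *  137^1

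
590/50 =11 + 4/5 =11.80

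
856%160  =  56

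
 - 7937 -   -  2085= - 5852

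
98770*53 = 5234810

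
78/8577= 26/2859 = 0.01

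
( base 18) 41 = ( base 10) 73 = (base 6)201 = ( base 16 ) 49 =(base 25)2N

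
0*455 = 0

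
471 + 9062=9533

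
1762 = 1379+383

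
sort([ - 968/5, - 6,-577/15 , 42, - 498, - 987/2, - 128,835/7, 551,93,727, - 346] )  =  [ - 498,- 987/2, - 346,  -  968/5, - 128, - 577/15, - 6, 42 , 93, 835/7, 551, 727] 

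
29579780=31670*934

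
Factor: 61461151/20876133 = 3^( - 1)*127^(- 1) * 157^(-1)*349^( - 1 )*61461151^1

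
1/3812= 1/3812=0.00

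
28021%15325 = 12696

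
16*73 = 1168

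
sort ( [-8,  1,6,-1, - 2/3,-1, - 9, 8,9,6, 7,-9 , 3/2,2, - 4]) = [-9, - 9, - 8, - 4  , - 1,-1, - 2/3,1,3/2,2,6, 6, 7 , 8,9]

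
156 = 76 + 80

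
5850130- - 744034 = 6594164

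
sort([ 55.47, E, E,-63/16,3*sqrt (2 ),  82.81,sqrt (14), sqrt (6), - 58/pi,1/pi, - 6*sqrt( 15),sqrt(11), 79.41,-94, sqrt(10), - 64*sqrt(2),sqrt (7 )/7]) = [ - 94, - 64  *sqrt(2 ), -6*sqrt(15), - 58/pi, - 63/16, 1/pi,sqrt(7) /7  ,  sqrt( 6), E , E, sqrt(10),sqrt (11) , sqrt( 14),3*sqrt (2),55.47,79.41,82.81]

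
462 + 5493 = 5955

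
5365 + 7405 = 12770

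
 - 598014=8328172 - 8926186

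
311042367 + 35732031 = 346774398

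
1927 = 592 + 1335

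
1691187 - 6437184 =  - 4745997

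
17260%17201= 59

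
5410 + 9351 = 14761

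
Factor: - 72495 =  - 3^4*5^1*179^1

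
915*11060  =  10119900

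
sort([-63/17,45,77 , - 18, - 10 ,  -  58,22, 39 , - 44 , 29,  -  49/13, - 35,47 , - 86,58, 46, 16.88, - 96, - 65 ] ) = [ - 96, - 86, - 65, - 58, - 44,-35, - 18, - 10, - 49/13, - 63/17,16.88, 22, 29, 39,45, 46,47,  58,77]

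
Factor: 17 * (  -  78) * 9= -2^1*3^3*13^1*17^1  =  - 11934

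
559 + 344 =903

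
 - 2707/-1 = 2707/1 = 2707.00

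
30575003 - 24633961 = 5941042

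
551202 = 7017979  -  6466777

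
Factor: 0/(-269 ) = 0^1 = 0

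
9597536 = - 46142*( - 208)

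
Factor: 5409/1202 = 9/2  =  2^( - 1)*3^2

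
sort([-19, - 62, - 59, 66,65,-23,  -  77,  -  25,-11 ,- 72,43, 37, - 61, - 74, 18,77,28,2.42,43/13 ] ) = [-77, - 74, - 72,  -  62, - 61, - 59, -25, - 23, - 19,- 11,2.42, 43/13,18,28 , 37, 43,65,66,77] 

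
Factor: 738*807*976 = 581272416 = 2^5*3^3*41^1*61^1*269^1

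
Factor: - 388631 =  - 23^1*61^1*277^1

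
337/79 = 337/79 = 4.27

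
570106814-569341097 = 765717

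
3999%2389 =1610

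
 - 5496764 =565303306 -570800070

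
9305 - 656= 8649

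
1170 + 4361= 5531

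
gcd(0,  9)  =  9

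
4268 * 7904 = 33734272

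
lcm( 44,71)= 3124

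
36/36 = 1= 1.00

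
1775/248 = 1775/248 = 7.16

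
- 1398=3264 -4662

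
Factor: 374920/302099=520/419 = 2^3*5^1*13^1*419^(-1)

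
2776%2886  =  2776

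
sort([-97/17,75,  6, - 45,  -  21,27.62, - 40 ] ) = [ - 45,- 40, - 21,- 97/17, 6,27.62,75]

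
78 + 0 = 78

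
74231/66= 1124+47/66 = 1124.71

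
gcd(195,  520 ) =65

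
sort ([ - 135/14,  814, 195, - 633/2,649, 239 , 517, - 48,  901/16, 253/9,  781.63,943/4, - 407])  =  [ - 407, - 633/2, - 48, - 135/14, 253/9,901/16, 195, 943/4,239,  517,649, 781.63,814]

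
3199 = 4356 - 1157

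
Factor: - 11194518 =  - 2^1*3^1*109^1*17117^1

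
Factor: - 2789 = - 2789^1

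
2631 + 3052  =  5683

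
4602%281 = 106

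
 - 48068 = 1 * (  -  48068)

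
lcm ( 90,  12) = 180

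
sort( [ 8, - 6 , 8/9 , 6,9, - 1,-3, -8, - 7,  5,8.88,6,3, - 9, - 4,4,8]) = [-9, - 8, - 7, -6, - 4, - 3, - 1,  8/9,  3, 4, 5, 6,6,  8,8,8.88, 9]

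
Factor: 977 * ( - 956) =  - 2^2*239^1 * 977^1 = - 934012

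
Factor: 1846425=3^1*5^2*7^1*3517^1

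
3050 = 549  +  2501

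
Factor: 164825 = 5^2 * 19^1*347^1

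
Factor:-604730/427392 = - 815/576= -2^( - 6)* 3^( - 2 ) * 5^1*163^1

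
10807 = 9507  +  1300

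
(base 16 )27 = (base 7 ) 54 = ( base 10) 39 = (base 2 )100111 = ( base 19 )21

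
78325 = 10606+67719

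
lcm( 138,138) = 138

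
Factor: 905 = 5^1*181^1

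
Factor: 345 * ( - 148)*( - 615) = 31401900  =  2^2*3^2 * 5^2 * 23^1*37^1*41^1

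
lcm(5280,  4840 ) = 58080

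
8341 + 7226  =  15567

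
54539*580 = 31632620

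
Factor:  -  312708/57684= - 103/19 = - 19^(  -  1)*103^1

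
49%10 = 9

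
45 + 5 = 50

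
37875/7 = 37875/7 = 5410.71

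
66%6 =0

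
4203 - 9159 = - 4956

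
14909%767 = 336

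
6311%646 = 497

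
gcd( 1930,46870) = 10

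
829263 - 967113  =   -137850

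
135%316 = 135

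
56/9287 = 56/9287 = 0.01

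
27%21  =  6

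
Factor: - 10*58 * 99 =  - 2^2*3^2*5^1*11^1 * 29^1 = - 57420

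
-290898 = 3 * (- 96966)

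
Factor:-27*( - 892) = 2^2*3^3*223^1=24084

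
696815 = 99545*7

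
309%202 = 107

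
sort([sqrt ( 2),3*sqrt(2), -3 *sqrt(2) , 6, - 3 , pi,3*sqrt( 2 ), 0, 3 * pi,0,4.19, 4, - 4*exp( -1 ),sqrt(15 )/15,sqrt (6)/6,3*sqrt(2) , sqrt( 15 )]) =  [-3*sqrt(2), - 3 ,-4 * exp(-1) , 0,  0,sqrt( 15)/15,sqrt(6) /6 , sqrt( 2 ),  pi,sqrt( 15), 4 , 4.19 , 3*sqrt ( 2) , 3 * sqrt(  2),  3*sqrt( 2 ),6,3*pi ] 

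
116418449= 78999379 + 37419070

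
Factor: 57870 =2^1*3^2*5^1*643^1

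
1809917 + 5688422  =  7498339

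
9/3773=9/3773 = 0.00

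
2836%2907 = 2836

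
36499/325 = 112 + 99/325= 112.30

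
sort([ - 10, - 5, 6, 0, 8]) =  [ - 10,-5, 0, 6, 8 ]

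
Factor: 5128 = 2^3*641^1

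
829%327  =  175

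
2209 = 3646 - 1437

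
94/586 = 47/293 = 0.16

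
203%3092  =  203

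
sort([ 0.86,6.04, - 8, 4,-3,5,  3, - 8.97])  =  [ - 8.97,  -  8, -3 , 0.86  ,  3, 4 , 5, 6.04 ]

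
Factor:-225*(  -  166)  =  37350 = 2^1*3^2*5^2*83^1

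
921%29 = 22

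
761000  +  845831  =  1606831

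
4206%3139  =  1067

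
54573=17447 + 37126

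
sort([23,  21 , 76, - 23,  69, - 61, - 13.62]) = [- 61, - 23, - 13.62 , 21,  23,  69, 76] 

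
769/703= 769/703= 1.09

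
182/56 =3+ 1/4 = 3.25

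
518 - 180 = 338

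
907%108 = 43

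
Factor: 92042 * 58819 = 2^1*131^1 * 449^1 * 46021^1= 5413818398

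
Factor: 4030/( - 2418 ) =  - 5/3 = - 3^(  -  1)* 5^1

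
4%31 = 4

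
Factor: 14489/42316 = 2^( - 2 )*71^( - 1)*149^(  -  1)*14489^1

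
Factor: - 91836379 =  - 91836379^1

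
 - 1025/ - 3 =1025/3 =341.67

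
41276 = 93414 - 52138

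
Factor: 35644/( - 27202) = -2^1*19^1*29^(- 1 ) = - 38/29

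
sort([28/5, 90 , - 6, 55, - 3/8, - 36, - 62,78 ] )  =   [ - 62, - 36,-6 , - 3/8 , 28/5, 55 , 78,90]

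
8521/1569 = 8521/1569 = 5.43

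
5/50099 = 5/50099 = 0.00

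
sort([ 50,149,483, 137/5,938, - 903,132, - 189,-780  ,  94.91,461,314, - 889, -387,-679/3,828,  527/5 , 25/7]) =[ - 903, - 889,  -  780, - 387, - 679/3, - 189,25/7, 137/5 , 50,94.91 , 527/5,132 , 149,314,461 , 483, 828, 938 ] 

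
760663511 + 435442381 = 1196105892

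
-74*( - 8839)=654086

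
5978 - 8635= - 2657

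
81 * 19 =1539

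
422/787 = 422/787 = 0.54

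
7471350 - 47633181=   -  40161831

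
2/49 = 2/49 = 0.04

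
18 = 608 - 590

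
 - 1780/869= - 1780/869 = -2.05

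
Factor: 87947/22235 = 5^( - 1) * 31^1*2837^1 * 4447^( - 1)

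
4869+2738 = 7607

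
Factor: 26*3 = 78 = 2^1*3^1*13^1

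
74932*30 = 2247960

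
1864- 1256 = 608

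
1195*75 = 89625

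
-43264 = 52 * ( - 832) 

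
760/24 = 95/3 = 31.67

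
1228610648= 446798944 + 781811704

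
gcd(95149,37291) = 1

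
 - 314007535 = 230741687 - 544749222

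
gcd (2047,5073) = 89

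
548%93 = 83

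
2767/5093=2767/5093= 0.54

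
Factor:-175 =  - 5^2*7^1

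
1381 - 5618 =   -  4237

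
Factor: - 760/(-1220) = 2^1*19^1*61^(-1) = 38/61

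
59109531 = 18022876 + 41086655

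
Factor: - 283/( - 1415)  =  1/5 =5^( - 1 ) 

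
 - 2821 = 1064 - 3885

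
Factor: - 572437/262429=-17^ ( - 1)*43^( - 1 )*359^(-1)* 572437^1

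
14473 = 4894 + 9579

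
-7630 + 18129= 10499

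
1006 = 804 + 202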